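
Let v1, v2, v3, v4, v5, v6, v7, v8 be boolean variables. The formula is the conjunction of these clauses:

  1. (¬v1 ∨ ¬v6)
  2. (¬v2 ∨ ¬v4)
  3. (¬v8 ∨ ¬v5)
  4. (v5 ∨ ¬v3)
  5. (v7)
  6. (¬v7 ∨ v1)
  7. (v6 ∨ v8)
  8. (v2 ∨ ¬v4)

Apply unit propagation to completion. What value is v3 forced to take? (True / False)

False

(v7) is a unit clause: v7 = True.
In (¬v7 ∨ v1), ¬v7 is now false; v1 must hold, so v1 = True.
In (¬v1 ∨ ¬v6), ¬v1 is now false; ¬v6 must hold, so v6 = False.
(v6 ∨ v8): since v6 = False, the clause reduces to (v8). v8 = True.
In (¬v8 ∨ ¬v5), ¬v8 is now false; ¬v5 must hold, so v5 = False.
(v5 ∨ ¬v3): since v5 = False, the clause reduces to (¬v3). v3 = False.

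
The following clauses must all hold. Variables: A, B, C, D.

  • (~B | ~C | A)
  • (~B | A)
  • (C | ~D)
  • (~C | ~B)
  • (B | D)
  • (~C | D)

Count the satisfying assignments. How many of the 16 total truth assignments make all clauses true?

3

Satisfying assignments:
  A=0 B=0 C=1 D=1
  A=1 B=0 C=1 D=1
  A=1 B=1 C=0 D=0
That's 3 in total.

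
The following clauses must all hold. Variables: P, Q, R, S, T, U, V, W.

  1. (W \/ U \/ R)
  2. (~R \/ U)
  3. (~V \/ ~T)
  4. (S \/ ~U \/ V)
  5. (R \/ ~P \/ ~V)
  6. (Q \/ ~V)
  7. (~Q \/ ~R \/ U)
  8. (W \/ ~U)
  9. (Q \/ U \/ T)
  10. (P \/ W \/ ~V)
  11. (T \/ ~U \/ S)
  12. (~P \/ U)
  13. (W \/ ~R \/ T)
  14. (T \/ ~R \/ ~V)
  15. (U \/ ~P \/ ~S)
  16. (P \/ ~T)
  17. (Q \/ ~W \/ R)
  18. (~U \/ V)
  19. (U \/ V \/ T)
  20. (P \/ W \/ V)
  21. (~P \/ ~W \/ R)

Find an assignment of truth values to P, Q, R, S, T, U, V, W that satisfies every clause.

Branch on P: take P = False.
  then T is forced to False.
The remaining clauses are satisfied by Q = True, R = False, S = True, U = False, V = True, W = True.

P=F, Q=T, R=F, S=T, T=F, U=F, V=T, W=T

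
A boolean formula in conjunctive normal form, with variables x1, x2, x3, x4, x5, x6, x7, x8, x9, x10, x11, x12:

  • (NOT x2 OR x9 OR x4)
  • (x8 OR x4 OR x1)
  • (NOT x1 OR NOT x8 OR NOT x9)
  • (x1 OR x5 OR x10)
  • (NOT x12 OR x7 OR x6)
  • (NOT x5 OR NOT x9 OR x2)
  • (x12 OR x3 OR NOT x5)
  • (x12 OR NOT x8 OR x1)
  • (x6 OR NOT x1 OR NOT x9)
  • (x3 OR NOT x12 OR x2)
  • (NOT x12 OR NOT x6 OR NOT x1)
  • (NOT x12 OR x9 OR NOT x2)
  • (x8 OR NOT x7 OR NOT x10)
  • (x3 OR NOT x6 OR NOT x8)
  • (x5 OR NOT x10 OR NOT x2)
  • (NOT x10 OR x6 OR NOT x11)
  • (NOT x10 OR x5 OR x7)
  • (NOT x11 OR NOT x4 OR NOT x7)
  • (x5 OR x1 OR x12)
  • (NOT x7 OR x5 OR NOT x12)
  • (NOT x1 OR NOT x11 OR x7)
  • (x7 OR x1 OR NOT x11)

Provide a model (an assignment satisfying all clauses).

x11 occurs only negated in the remaining clauses — set x11 = False.
Branch on x1: take x1 = True.
Branch on x2: take x2 = False.
The remaining clauses are satisfied by x3 = False, x4 = False, x5 = False, x6 = False, x7 = False, x8 = False, x9 = False, x10 = False, x12 = False.

x1=1, x2=0, x3=0, x4=0, x5=0, x6=0, x7=0, x8=0, x9=0, x10=0, x11=0, x12=0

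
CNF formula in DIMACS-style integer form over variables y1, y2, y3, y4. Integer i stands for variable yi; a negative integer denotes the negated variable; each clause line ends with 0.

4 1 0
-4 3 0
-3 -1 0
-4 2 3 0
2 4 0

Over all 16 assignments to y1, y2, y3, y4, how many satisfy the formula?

3

Satisfying assignments:
  y1=F y2=F y3=T y4=T
  y1=F y2=T y3=T y4=T
  y1=T y2=T y3=F y4=F
That's 3 in total.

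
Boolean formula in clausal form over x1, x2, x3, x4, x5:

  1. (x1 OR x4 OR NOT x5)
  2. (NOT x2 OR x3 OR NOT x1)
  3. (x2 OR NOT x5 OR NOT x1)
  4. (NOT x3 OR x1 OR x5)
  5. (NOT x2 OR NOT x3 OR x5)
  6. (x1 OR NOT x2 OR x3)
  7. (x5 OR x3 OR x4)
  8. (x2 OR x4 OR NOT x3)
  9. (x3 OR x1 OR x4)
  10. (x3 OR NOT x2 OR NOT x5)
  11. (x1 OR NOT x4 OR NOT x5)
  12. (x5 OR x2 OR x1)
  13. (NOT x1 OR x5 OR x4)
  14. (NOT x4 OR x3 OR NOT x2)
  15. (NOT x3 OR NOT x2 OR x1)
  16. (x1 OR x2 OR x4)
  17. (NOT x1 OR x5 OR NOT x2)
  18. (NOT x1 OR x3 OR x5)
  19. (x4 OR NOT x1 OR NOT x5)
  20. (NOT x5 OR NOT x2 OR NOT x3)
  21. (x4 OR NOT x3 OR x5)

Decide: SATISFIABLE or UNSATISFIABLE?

Set x1 = True and propagate.
Try x2 = False.
  then x5 is forced to False.
  then x4 is forced to True.
  then x3 is forced to True.
Every clause has at least one true literal under this assignment.
So x1 = True, x2 = False, x3 = True, x4 = True, x5 = False is a satisfying assignment.

SATISFIABLE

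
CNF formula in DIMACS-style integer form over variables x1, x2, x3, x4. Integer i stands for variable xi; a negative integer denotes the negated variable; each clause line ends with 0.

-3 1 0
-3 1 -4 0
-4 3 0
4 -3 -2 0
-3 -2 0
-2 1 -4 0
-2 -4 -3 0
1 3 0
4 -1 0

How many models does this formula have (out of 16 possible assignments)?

The models are:
  x1=T x2=F x3=T x4=T
That's 1 in total.

1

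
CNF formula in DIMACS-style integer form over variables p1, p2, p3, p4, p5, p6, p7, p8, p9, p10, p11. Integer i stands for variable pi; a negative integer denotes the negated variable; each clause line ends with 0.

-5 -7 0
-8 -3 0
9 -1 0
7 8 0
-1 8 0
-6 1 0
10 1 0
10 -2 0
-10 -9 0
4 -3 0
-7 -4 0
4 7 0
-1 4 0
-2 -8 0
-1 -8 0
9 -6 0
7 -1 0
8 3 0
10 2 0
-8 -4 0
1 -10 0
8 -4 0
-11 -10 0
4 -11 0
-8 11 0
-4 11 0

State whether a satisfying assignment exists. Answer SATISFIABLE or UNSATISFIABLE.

UNSATISFIABLE

p8 = True:
  propagation gives p3=False, p2=False, p1=False, p6=False; an empty clause results — contradiction.
p8 = False:
  propagation gives p7=True, p5=False, p1=False, p6=False; an empty clause results — contradiction.
Every branch closes, so no satisfying assignment exists.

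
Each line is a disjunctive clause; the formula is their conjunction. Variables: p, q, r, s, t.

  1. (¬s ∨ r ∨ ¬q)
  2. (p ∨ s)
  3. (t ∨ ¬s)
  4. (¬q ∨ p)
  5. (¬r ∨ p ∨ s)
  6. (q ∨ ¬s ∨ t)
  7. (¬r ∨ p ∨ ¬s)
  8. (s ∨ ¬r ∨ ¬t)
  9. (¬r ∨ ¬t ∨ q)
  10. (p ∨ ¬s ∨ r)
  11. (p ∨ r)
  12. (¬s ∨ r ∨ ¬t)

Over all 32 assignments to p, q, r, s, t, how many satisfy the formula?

The models are:
  p=T q=F r=F s=F t=F
  p=T q=F r=F s=F t=T
  p=T q=F r=T s=F t=F
  p=T q=T r=F s=F t=F
  p=T q=T r=F s=F t=T
  p=T q=T r=T s=F t=F
  p=T q=T r=T s=T t=T
That's 7 in total.

7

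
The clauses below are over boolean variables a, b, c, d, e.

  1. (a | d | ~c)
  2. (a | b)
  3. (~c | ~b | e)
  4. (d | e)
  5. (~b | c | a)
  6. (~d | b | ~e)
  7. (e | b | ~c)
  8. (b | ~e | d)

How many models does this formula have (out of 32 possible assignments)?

Split on b, then e.
  b=1, e=1: 5 of the 8 assignments to (a,c,d) work.
  b=1, e=0: remaining (a,c,d) ∈ {(1,0,1)} — 1.
  b=0, e=1: a clause becomes empty — 0.
  b=0, e=0: remaining (a,c,d) ∈ {(1,0,1)} — 1.
Total: 5 + 1 + 0 + 1 = 7.

7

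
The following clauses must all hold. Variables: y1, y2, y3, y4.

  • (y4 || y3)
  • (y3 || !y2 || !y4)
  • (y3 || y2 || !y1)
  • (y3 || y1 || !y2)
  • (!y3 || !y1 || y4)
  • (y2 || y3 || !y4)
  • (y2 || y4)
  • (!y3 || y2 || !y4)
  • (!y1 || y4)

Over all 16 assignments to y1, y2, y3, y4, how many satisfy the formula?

Satisfying assignments:
  y1=F y2=T y3=T y4=F
  y1=F y2=T y3=T y4=T
  y1=T y2=T y3=T y4=T
Count: 3.

3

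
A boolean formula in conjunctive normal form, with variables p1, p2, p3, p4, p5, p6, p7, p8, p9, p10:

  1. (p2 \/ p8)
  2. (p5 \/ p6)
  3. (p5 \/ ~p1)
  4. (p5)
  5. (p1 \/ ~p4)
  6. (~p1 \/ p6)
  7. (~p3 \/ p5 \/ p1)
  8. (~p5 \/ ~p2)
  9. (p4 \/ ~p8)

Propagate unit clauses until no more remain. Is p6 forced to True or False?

True

(p5) stands alone — p5 = True.
From (~p5 \/ ~p2) and p5 = True: p2 = False.
(p2 \/ p8) with p2 = False leaves only p8, so p8 = True.
In (p4 \/ ~p8), ~p8 is now false; p4 must hold, so p4 = True.
(~p4 \/ p1): since p4 = True, the clause reduces to (p1). p1 = True.
From (~p1 \/ p6) and p1 = True: p6 = True.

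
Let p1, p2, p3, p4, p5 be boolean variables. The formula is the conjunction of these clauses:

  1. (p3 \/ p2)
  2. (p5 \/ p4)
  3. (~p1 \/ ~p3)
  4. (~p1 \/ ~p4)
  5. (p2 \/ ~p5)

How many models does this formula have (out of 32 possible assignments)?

8

Split on p1, then p2.
  p1=T, p2=T: remaining (p3,p4,p5) ∈ {(F,F,T)} — 1.
  p1=T, p2=F: a clause becomes empty — 0.
  p1=F, p2=T: p3 free; 3 ways for (p4,p5) × 2^1 = 6.
  p1=F, p2=F: remaining (p3,p4,p5) ∈ {(T,T,F)} — 1.
Total: 1 + 0 + 6 + 1 = 8.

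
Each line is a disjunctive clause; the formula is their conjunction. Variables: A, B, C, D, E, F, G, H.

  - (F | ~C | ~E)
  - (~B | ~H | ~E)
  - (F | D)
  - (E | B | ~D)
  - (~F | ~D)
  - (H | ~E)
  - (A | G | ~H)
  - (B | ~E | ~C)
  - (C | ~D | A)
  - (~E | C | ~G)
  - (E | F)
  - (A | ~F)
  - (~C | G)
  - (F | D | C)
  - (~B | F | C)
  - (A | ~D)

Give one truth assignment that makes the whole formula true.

A=T, B=T, C=F, D=F, E=F, F=T, G=F, H=F

Check each clause:
  1. (~C | ~E | F) — ~E is true.
  2. (~E | ~B | ~H) — ~H is true.
  3. (F | D) — F is true.
  4. (E | B | ~D) — B is true.
  5. (~D | ~F) — ~D is true.
  6. (H | ~E) — ~E is true.
  7. (~H | A | G) — ~H is true.
  8. (~E | ~C | B) — B is true.
  9. (C | A | ~D) — A is true.
  10. (C | ~G | ~E) — ~G is true.
  11. (F | E) — F is true.
  12. (A | ~F) — A is true.
  13. (G | ~C) — ~C is true.
  14. (D | F | C) — F is true.
  15. (~B | F | C) — F is true.
  16. (~D | A) — A is true.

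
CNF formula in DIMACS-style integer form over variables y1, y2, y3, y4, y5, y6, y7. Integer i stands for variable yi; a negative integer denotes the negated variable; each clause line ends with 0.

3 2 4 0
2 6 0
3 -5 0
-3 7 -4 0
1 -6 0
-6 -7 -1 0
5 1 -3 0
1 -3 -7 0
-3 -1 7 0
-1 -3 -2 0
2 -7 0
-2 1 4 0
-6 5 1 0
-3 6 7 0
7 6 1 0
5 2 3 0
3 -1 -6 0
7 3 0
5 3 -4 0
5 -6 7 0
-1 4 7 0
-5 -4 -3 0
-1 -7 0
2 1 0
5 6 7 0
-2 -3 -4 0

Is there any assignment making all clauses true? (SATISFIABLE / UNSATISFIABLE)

y3 = True:
  y1 = True:
    propagation gives y7=True; an empty clause results — contradiction.
  y1 = False:
    propagation gives y6=False, y2=True, y5=True, y7=False; an empty clause results — contradiction.
y3 = False:
  propagation gives y5=False, y2=True, y7=True, y4=False; an empty clause results — contradiction.
Every branch closes, so no satisfying assignment exists.

UNSATISFIABLE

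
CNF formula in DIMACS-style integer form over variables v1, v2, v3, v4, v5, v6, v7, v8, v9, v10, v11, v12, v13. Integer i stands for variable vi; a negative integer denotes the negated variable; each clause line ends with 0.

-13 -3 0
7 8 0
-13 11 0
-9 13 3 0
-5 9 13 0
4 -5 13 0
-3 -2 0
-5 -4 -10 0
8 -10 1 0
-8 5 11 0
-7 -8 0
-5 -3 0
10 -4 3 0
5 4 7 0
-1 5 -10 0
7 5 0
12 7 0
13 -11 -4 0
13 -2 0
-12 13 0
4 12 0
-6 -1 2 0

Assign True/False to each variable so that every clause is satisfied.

v6 occurs only negated in the remaining clauses — set v6 = False.
Try v1 = False.
Try v2 = False.
Set v3 = False and propagate.
For the remaining variables, v4 = False, v5 = False, v7 = True, v8 = False, v9 = False, v10 = False, v11 = True, v12 = True, v13 = True works.
Every clause has at least one true literal under this assignment.
Check each clause:
  1. (¬v13 ∨ ¬v3) — ¬v3 is true.
  2. (v8 ∨ v7) — v7 is true.
  3. (¬v13 ∨ v11) — v11 is true.
  4. (v3 ∨ v13 ∨ ¬v9) — v13 is true.
  5. (v13 ∨ v9 ∨ ¬v5) — ¬v5 is true.
  6. (¬v5 ∨ v13 ∨ v4) — ¬v5 is true.
  7. (¬v2 ∨ ¬v3) — ¬v3 is true.
  8. (¬v10 ∨ ¬v5 ∨ ¬v4) — ¬v5 is true.
  9. (¬v10 ∨ v8 ∨ v1) — ¬v10 is true.
  10. (¬v8 ∨ v5 ∨ v11) — ¬v8 is true.
  11. (¬v8 ∨ ¬v7) — ¬v8 is true.
  12. (¬v5 ∨ ¬v3) — ¬v5 is true.
  13. (v3 ∨ v10 ∨ ¬v4) — ¬v4 is true.
  14. (v5 ∨ v7 ∨ v4) — v7 is true.
  15. (v5 ∨ ¬v10 ∨ ¬v1) — ¬v1 is true.
  16. (v5 ∨ v7) — v7 is true.
  17. (v7 ∨ v12) — v12 is true.
  18. (¬v11 ∨ v13 ∨ ¬v4) — v13 is true.
  19. (v13 ∨ ¬v2) — v13 is true.
  20. (¬v12 ∨ v13) — v13 is true.
  21. (v12 ∨ v4) — v12 is true.
  22. (¬v6 ∨ v2 ∨ ¬v1) — ¬v6 is true.

v1 = False, v2 = False, v3 = False, v4 = False, v5 = False, v6 = False, v7 = True, v8 = False, v9 = False, v10 = False, v11 = True, v12 = True, v13 = True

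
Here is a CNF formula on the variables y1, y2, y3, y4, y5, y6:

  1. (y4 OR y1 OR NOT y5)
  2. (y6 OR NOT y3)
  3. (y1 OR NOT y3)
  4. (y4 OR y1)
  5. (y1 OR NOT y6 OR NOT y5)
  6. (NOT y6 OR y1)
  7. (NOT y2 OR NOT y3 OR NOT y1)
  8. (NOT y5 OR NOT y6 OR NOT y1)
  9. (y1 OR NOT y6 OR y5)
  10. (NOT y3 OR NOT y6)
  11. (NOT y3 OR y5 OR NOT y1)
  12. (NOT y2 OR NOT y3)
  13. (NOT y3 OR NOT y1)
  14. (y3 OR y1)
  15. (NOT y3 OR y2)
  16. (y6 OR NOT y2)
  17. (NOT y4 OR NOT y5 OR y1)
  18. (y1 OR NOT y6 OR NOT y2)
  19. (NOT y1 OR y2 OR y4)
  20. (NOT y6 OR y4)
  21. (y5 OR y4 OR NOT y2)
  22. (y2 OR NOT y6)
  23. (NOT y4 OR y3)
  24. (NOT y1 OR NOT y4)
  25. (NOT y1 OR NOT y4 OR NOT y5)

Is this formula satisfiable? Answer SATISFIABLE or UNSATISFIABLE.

UNSATISFIABLE

y1 = True:
  propagation gives y3=False, y4=False, y2=True, y6=True; an empty clause results — contradiction.
y1 = False:
  propagation gives y3=False; an empty clause results — contradiction.
Every branch closes, so no satisfying assignment exists.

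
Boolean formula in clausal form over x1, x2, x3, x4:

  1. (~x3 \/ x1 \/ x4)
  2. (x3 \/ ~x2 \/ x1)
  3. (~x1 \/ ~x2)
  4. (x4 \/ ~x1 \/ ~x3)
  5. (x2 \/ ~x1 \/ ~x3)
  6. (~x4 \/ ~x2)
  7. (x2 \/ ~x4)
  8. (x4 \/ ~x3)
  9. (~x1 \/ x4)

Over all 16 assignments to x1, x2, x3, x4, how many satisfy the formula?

The models are:
  x1=0 x2=0 x3=0 x4=0
Count: 1.

1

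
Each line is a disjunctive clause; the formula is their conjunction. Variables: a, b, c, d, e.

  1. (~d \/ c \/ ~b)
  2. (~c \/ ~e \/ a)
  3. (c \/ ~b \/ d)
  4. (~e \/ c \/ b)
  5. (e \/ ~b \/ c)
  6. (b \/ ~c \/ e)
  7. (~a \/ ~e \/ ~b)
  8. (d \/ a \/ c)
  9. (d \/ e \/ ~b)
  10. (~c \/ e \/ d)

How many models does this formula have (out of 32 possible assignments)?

The models are:
  a=F b=F c=F d=T e=F
  a=F b=T c=T d=T e=F
  a=T b=F c=F d=F e=F
  a=T b=F c=F d=T e=F
  a=T b=F c=T d=F e=T
  a=T b=F c=T d=T e=T
  a=T b=T c=T d=T e=F
That's 7 in total.

7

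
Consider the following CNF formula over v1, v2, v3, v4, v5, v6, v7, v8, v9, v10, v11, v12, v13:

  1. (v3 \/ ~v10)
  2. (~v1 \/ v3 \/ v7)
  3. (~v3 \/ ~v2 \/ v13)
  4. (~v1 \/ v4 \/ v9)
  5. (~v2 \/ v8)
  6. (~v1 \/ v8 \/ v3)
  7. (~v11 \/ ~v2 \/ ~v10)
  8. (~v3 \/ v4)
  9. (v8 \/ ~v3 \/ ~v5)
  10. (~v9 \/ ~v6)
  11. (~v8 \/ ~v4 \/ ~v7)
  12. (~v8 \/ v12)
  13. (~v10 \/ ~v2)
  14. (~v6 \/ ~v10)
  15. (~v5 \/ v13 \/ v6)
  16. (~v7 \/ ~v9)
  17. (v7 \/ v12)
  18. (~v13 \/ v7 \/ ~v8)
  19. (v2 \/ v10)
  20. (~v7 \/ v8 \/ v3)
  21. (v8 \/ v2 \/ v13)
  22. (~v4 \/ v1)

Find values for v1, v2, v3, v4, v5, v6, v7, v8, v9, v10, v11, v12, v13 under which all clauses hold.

Pure literal: v12 appears only positively; assign v12 = True.
Branch on v1: take v1 = False.
  then v4 is forced to False.
  then v3 is forced to False.
  then v10 is forced to False.
  then v2 is forced to True.
  then v8 is forced to True.
Set v5 = True and propagate.
Try v6 = True.
  then v9 is forced to False.
The remaining clauses are satisfied by v7 = True, v11 = True, v13 = True.
Every clause has at least one true literal under this assignment.

v1=False, v2=True, v3=False, v4=False, v5=True, v6=True, v7=True, v8=True, v9=False, v10=False, v11=True, v12=True, v13=True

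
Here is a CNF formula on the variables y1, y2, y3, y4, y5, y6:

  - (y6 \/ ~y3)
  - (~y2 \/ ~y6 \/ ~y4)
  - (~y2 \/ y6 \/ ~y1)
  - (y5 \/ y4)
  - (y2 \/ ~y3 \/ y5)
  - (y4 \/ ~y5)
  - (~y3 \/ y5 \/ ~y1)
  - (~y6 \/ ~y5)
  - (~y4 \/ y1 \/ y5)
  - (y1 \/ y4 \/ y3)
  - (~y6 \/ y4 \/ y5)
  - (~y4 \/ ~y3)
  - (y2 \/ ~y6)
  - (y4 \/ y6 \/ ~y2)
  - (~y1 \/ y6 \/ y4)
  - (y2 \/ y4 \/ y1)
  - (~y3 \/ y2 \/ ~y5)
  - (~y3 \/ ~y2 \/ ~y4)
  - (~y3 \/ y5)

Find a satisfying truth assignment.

y1=True, y2=False, y3=False, y4=True, y5=False, y6=False

Check each clause:
  1. (~y3 \/ y6) — ~y3 is true.
  2. (~y2 \/ ~y4 \/ ~y6) — ~y6 is true.
  3. (~y2 \/ ~y1 \/ y6) — ~y2 is true.
  4. (y4 \/ y5) — y4 is true.
  5. (y2 \/ ~y3 \/ y5) — ~y3 is true.
  6. (~y5 \/ y4) — ~y5 is true.
  7. (y5 \/ ~y3 \/ ~y1) — ~y3 is true.
  8. (~y6 \/ ~y5) — ~y6 is true.
  9. (y5 \/ ~y4 \/ y1) — y1 is true.
  10. (y3 \/ y1 \/ y4) — y1 is true.
  11. (y5 \/ y4 \/ ~y6) — ~y6 is true.
  12. (~y3 \/ ~y4) — ~y3 is true.
  13. (~y6 \/ y2) — ~y6 is true.
  14. (y6 \/ y4 \/ ~y2) — y4 is true.
  15. (y6 \/ y4 \/ ~y1) — y4 is true.
  16. (y2 \/ y4 \/ y1) — y1 is true.
  17. (~y3 \/ y2 \/ ~y5) — ~y5 is true.
  18. (~y4 \/ ~y3 \/ ~y2) — ~y3 is true.
  19. (~y3 \/ y5) — ~y3 is true.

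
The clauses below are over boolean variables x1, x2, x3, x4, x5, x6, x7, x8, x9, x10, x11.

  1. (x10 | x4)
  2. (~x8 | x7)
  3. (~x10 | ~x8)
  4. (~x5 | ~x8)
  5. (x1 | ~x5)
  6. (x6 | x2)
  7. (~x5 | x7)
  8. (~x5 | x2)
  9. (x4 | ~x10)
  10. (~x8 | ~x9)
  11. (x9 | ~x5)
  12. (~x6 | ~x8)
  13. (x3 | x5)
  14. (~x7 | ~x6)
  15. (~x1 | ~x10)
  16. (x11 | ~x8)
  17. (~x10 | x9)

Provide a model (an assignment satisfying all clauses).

x1=False  x2=True  x3=True  x4=True  x5=False  x6=False  x7=True  x8=False  x9=False  x10=False  x11=False

Check each clause:
  1. (x4 | x10) — x4 is true.
  2. (x7 | ~x8) — ~x8 is true.
  3. (~x8 | ~x10) — ~x8 is true.
  4. (~x8 | ~x5) — ~x8 is true.
  5. (x1 | ~x5) — ~x5 is true.
  6. (x2 | x6) — x2 is true.
  7. (~x5 | x7) — ~x5 is true.
  8. (~x5 | x2) — x2 is true.
  9. (x4 | ~x10) — x4 is true.
  10. (~x8 | ~x9) — ~x8 is true.
  11. (~x5 | x9) — ~x5 is true.
  12. (~x8 | ~x6) — ~x8 is true.
  13. (x5 | x3) — x3 is true.
  14. (~x7 | ~x6) — ~x6 is true.
  15. (~x1 | ~x10) — ~x10 is true.
  16. (~x8 | x11) — ~x8 is true.
  17. (x9 | ~x10) — ~x10 is true.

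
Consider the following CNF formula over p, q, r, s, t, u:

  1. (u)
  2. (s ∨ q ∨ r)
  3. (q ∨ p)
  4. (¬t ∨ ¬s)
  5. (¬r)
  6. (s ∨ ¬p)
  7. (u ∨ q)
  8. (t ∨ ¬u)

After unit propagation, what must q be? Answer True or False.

True

(u) stands alone — u = True.
(¬r) stands alone — r = False.
(t ∨ ¬u) with u = True leaves only t, so t = True.
(¬s ∨ ¬t): since t = True, the clause reduces to (¬s). s = False.
From (s ∨ r ∨ q) and r = False, s = False: q = True.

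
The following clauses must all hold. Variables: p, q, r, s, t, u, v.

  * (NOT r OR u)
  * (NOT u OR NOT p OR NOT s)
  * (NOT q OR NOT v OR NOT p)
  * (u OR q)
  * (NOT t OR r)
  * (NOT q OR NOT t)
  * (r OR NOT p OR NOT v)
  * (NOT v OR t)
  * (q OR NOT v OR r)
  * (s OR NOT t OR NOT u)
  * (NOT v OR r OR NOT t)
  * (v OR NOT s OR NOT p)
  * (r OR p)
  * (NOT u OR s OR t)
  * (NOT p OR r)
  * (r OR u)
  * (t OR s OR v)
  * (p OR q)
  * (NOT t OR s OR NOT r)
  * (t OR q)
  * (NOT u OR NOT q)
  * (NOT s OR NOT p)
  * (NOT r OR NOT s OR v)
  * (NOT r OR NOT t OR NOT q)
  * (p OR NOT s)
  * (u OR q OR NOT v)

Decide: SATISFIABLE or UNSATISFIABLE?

UNSATISFIABLE

r = True:
  propagation gives u=True, q=False, p=True, s=False; an empty clause results — contradiction.
r = False:
  propagation gives t=False, v=False, p=True; an empty clause results — contradiction.
Every branch closes, so no satisfying assignment exists.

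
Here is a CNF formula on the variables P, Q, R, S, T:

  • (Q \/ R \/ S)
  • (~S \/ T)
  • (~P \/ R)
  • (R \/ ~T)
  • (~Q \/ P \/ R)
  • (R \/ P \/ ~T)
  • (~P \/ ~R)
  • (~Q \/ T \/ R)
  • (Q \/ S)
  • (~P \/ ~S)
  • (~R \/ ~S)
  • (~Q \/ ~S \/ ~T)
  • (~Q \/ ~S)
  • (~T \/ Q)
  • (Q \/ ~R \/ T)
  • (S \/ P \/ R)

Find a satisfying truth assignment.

P=False, Q=True, R=True, S=False, T=True

Check each clause:
  1. (Q \/ R \/ S) — Q is true.
  2. (~S \/ T) — ~S is true.
  3. (~P \/ R) — R is true.
  4. (~T \/ R) — R is true.
  5. (P \/ R \/ ~Q) — R is true.
  6. (P \/ ~T \/ R) — R is true.
  7. (~P \/ ~R) — ~P is true.
  8. (T \/ R \/ ~Q) — R is true.
  9. (Q \/ S) — Q is true.
  10. (~P \/ ~S) — ~S is true.
  11. (~S \/ ~R) — ~S is true.
  12. (~S \/ ~Q \/ ~T) — ~S is true.
  13. (~S \/ ~Q) — ~S is true.
  14. (Q \/ ~T) — Q is true.
  15. (Q \/ T \/ ~R) — Q is true.
  16. (S \/ R \/ P) — R is true.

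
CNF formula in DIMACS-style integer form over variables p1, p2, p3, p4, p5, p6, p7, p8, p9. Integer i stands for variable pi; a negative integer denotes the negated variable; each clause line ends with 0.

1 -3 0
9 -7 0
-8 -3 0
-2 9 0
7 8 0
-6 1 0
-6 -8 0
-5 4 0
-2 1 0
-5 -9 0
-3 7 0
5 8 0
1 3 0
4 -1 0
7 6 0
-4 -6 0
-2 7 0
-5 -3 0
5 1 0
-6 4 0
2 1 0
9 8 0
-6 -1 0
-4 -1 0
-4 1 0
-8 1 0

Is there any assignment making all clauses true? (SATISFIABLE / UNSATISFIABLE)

UNSATISFIABLE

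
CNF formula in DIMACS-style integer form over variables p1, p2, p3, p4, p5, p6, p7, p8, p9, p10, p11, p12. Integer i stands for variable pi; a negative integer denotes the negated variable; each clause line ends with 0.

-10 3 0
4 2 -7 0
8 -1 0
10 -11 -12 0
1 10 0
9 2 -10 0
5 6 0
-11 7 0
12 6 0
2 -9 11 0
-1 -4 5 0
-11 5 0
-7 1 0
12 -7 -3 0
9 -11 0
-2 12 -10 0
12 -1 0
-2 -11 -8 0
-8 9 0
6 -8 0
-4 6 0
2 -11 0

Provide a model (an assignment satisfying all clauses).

p6 occurs only positively in the remaining clauses — set p6 = True.
Try p1 = False.
  then p10 is forced to True.
  then p3 is forced to True.
  then p7 is forced to False.
  then p11 is forced to False.
Set p2 = True and propagate.
  then p12 is forced to True.
The remaining clauses are satisfied by p4 = False, p5 = False, p8 = True, p9 = True.
Check each clause:
  1. {p3, ¬p10} — p3 is true.
  2. {¬p7, p2, p4} — ¬p7 is true.
  3. {¬p1, p8} — p8 is true.
  4. {¬p11, p10, ¬p12} — p10 is true.
  5. {p1, p10} — p10 is true.
  6. {¬p10, p9, p2} — p9 is true.
  7. {p5, p6} — p6 is true.
  8. {p7, ¬p11} — ¬p11 is true.
  9. {p6, p12} — p12 is true.
  10. {p11, ¬p9, p2} — p2 is true.
  11. {¬p4, p5, ¬p1} — ¬p4 is true.
  12. {¬p11, p5} — ¬p11 is true.
  13. {¬p7, p1} — ¬p7 is true.
  14. {¬p3, p12, ¬p7} — ¬p7 is true.
  15. {¬p11, p9} — p9 is true.
  16. {¬p2, p12, ¬p10} — p12 is true.
  17. {¬p1, p12} — p12 is true.
  18. {¬p2, ¬p11, ¬p8} — ¬p11 is true.
  19. {¬p8, p9} — p9 is true.
  20. {¬p8, p6} — p6 is true.
  21. {p6, ¬p4} — ¬p4 is true.
  22. {¬p11, p2} — p2 is true.

p1 = F  p2 = T  p3 = T  p4 = F  p5 = F  p6 = T  p7 = F  p8 = T  p9 = T  p10 = T  p11 = F  p12 = T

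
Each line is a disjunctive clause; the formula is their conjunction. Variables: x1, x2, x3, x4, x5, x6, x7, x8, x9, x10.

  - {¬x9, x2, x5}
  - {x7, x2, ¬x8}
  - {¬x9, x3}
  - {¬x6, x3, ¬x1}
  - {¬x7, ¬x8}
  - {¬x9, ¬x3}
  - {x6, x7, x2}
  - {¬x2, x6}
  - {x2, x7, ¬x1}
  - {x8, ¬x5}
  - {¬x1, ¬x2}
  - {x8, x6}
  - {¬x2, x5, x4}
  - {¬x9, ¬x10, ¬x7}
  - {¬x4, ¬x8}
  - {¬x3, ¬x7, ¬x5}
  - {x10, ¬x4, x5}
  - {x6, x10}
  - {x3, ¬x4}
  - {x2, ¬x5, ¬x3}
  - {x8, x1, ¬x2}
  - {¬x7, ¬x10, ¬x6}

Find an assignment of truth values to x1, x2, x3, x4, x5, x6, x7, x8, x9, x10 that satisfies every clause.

x1 = F, x2 = F, x3 = T, x4 = F, x5 = F, x6 = T, x7 = F, x8 = F, x9 = F, x10 = T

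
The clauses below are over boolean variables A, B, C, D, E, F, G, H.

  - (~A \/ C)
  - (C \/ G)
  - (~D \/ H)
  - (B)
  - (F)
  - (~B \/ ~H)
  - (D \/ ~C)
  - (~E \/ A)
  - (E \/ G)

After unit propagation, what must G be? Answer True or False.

True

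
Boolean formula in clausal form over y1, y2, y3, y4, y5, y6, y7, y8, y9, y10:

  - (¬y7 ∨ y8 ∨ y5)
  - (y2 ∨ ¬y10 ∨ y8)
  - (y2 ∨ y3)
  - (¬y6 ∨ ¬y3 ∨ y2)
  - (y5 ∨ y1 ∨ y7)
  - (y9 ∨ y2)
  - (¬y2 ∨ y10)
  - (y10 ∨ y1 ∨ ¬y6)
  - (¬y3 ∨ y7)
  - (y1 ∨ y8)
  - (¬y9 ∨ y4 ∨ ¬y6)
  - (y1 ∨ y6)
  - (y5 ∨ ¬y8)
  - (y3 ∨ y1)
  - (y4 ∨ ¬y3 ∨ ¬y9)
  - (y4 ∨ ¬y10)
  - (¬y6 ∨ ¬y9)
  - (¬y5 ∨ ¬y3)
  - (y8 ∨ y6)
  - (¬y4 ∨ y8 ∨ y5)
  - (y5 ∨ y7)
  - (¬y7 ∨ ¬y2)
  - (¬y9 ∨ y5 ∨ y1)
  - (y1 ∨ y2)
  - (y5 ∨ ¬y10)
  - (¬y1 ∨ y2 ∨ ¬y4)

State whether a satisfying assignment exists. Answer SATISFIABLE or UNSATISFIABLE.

SATISFIABLE

Branch on y1: take y1 = True.
Branch on y2: take y2 = True.
  then y10 is forced to True.
  then y4 is forced to True.
  then y7 is forced to False.
  then y3 is forced to False.
  then y5 is forced to True.
Branch on y6: take y6 = False.
  then y8 is forced to True.
y9 is now unconstrained; take y9 = True.
So y1 = True, y2 = True, y3 = False, y4 = True, y5 = True, y6 = False, y7 = False, y8 = True, y9 = True, y10 = True is a satisfying assignment.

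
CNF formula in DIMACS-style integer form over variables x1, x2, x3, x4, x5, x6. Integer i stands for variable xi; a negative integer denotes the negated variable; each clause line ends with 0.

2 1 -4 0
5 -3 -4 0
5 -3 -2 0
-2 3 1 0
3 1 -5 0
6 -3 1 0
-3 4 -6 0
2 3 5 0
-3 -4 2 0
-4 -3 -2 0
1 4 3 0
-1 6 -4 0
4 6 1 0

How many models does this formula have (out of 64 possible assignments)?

Case analysis on x3 and x4:
  x3=1, x4=1: a clause becomes empty — 0.
  x3=1, x4=0: remaining (x1,x2,x5,x6) ∈ {(1,0,0,0); (1,0,1,0); (1,1,1,0)} — 3.
  x3=0, x4=1: remaining (x1,x2,x5,x6) ∈ {(1,0,1,1); (1,1,0,1); (1,1,1,1)} — 3.
  x3=0, x4=0: x6 free; 3 ways for (x1,x2,x5) × 2^1 = 6.
Total: 0 + 3 + 3 + 6 = 12.

12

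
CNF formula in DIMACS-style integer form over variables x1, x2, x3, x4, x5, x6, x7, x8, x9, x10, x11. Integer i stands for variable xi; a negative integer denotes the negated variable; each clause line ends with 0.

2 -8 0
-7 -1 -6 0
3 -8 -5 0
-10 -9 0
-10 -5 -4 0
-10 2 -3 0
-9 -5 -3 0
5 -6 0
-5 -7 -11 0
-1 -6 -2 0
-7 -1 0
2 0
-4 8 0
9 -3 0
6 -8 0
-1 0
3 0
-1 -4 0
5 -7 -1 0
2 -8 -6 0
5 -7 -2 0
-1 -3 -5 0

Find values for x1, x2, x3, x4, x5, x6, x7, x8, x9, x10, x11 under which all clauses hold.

x1 = F, x2 = T, x3 = T, x4 = F, x5 = F, x6 = F, x7 = F, x8 = F, x9 = T, x10 = F, x11 = F

Unit propagation: (x2) forces x2 = True.
(!x1) is a unit clause, so x1 = False.
Unit propagation: (x3) forces x3 = True.
Unit propagation: (x9) forces x9 = True.
(!x10) is a unit clause, so x10 = False.
(!x5) is a unit clause, so x5 = False.
The clause (!x6) is unit: x6 must be False.
(!x8) is a unit clause, so x8 = False.
Unit propagation: (!x4) forces x4 = False.
(!x7) is a unit clause, so x7 = False.
x11 is now unconstrained; take x11 = False.
Check each clause:
  1. (x2 || !x8) — !x8 is true.
  2. (!x6 || !x7 || !x1) — !x7 is true.
  3. (x3 || !x5 || !x8) — !x8 is true.
  4. (!x10 || !x9) — !x10 is true.
  5. (!x4 || !x10 || !x5) — !x5 is true.
  6. (!x3 || x2 || !x10) — x2 is true.
  7. (!x5 || !x9 || !x3) — !x5 is true.
  8. (x5 || !x6) — !x6 is true.
  9. (!x5 || !x7 || !x11) — !x7 is true.
  10. (!x6 || !x2 || !x1) — !x6 is true.
  11. (!x7 || !x1) — !x7 is true.
  12. (x2) — x2 is true.
  13. (!x4 || x8) — !x4 is true.
  14. (!x3 || x9) — x9 is true.
  15. (x6 || !x8) — !x8 is true.
  16. (!x1) — !x1 is true.
  17. (x3) — x3 is true.
  18. (!x1 || !x4) — !x4 is true.
  19. (!x1 || !x7 || x5) — !x7 is true.
  20. (!x8 || x2 || !x6) — !x8 is true.
  21. (x5 || !x2 || !x7) — !x7 is true.
  22. (!x3 || !x1 || !x5) — !x5 is true.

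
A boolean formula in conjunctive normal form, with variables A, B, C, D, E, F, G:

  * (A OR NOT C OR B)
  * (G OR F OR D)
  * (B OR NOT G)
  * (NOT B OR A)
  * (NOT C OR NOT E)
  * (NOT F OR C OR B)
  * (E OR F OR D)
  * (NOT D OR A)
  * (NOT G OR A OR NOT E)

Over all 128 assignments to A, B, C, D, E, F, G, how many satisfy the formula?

24

Case analysis on A and B:
  A=T, B=T: 19 of the 32 assignments to (C,D,E,F,G) work.
  A=T, B=F: 5 of the 32 assignments to (C,D,E,F,G) work.
  A=F, B=T: a clause becomes empty — 0.
  A=F, B=F: a clause becomes empty — 0.
Total: 19 + 5 + 0 + 0 = 24.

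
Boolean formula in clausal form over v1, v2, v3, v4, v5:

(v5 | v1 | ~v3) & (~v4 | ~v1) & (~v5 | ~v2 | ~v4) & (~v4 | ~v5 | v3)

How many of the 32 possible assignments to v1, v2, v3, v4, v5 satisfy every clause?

17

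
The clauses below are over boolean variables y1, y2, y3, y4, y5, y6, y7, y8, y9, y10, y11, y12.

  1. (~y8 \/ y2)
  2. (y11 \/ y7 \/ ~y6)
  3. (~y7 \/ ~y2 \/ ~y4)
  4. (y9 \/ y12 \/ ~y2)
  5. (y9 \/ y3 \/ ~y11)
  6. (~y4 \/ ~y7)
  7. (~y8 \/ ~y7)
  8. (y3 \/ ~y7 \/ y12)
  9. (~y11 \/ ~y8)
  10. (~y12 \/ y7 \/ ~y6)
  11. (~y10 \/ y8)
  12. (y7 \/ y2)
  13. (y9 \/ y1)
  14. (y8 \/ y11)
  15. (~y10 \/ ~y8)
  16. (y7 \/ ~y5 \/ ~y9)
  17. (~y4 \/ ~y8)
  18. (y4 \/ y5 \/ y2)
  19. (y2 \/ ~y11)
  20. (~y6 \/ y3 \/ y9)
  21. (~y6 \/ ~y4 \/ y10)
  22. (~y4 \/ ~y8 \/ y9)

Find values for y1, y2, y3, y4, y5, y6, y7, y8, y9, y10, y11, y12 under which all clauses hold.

y1 = False  y2 = True  y3 = True  y4 = False  y5 = False  y6 = False  y7 = False  y8 = False  y9 = True  y10 = False  y11 = True  y12 = False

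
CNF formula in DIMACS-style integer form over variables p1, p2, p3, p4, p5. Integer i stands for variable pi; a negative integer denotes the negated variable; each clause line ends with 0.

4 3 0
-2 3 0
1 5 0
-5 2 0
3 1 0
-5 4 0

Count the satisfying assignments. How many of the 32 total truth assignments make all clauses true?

7

Satisfying assignments:
  p1=0 p2=1 p3=1 p4=1 p5=1
  p1=1 p2=0 p3=0 p4=1 p5=0
  p1=1 p2=0 p3=1 p4=0 p5=0
  p1=1 p2=0 p3=1 p4=1 p5=0
  p1=1 p2=1 p3=1 p4=0 p5=0
  p1=1 p2=1 p3=1 p4=1 p5=0
  p1=1 p2=1 p3=1 p4=1 p5=1
That's 7 in total.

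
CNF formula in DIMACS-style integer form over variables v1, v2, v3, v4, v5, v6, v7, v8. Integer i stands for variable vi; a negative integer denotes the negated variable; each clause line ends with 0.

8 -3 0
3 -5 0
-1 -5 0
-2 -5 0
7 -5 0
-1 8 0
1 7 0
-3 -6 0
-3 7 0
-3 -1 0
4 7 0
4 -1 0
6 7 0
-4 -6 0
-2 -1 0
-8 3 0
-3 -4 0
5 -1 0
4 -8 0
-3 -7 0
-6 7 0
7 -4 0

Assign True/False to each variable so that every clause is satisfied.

Branch on v1: take v1 = False.
  then v7 is forced to True.
  then v3 is forced to False.
  then v5 is forced to False.
  then v8 is forced to False.
Set v4 = False and propagate.
v2, v6 are now unconstrained; take v2 = True, v6 = False.
Check each clause:
  1. (v8 | ~v3) — ~v3 is true.
  2. (~v5 | v3) — ~v5 is true.
  3. (~v1 | ~v5) — ~v5 is true.
  4. (~v5 | ~v2) — ~v5 is true.
  5. (~v5 | v7) — ~v5 is true.
  6. (v8 | ~v1) — ~v1 is true.
  7. (v1 | v7) — v7 is true.
  8. (~v3 | ~v6) — ~v6 is true.
  9. (v7 | ~v3) — ~v3 is true.
  10. (~v1 | ~v3) — ~v3 is true.
  11. (v4 | v7) — v7 is true.
  12. (v4 | ~v1) — ~v1 is true.
  13. (v6 | v7) — v7 is true.
  14. (~v4 | ~v6) — ~v6 is true.
  15. (~v2 | ~v1) — ~v1 is true.
  16. (v3 | ~v8) — ~v8 is true.
  17. (~v4 | ~v3) — ~v4 is true.
  18. (~v1 | v5) — ~v1 is true.
  19. (v4 | ~v8) — ~v8 is true.
  20. (~v3 | ~v7) — ~v3 is true.
  21. (v7 | ~v6) — ~v6 is true.
  22. (~v4 | v7) — ~v4 is true.

v1=F, v2=T, v3=F, v4=F, v5=F, v6=F, v7=T, v8=F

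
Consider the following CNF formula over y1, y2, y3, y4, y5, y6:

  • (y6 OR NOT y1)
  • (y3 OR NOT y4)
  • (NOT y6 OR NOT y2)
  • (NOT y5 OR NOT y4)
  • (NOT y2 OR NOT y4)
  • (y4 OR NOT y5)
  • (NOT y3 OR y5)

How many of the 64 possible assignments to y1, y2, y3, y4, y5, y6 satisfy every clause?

4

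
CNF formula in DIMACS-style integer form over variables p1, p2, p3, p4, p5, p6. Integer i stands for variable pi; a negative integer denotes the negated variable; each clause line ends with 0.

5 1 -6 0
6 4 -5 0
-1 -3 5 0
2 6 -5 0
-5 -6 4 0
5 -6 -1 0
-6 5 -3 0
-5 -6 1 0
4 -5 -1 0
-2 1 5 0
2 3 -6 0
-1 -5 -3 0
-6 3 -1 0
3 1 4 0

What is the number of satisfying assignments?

Case analysis on p5 and p1:
  p5=1, p1=1: remaining (p2,p3,p4,p6) ∈ {(1,0,1,0)} — 1.
  p5=1, p1=0: remaining (p2,p3,p4,p6) ∈ {(1,0,1,0); (1,1,1,0)} — 2.
  p5=0, p1=1: remaining (p2,p3,p4,p6) ∈ {(0,0,0,0); (0,0,1,0); (1,0,0,0); (1,0,1,0)} — 4.
  p5=0, p1=0: remaining (p2,p3,p4,p6) ∈ {(0,0,1,0); (0,1,0,0); (0,1,1,0)} — 3.
Total: 1 + 2 + 4 + 3 = 10.

10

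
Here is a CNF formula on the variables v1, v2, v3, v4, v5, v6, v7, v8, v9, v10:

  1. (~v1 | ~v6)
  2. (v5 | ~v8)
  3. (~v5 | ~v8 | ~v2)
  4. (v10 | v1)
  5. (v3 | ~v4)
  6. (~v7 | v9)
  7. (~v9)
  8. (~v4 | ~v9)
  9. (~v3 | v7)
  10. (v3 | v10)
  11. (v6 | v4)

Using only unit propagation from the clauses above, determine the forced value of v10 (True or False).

Unit clause (~v9) sets v9 = False.
From (~v7 | v9) and v9 = False: v7 = False.
From (v7 | ~v3) and v7 = False: v3 = False.
In (~v4 | v3), v3 is now false; ~v4 must hold, so v4 = False.
From (v3 | v10) and v3 = False: v10 = True.

True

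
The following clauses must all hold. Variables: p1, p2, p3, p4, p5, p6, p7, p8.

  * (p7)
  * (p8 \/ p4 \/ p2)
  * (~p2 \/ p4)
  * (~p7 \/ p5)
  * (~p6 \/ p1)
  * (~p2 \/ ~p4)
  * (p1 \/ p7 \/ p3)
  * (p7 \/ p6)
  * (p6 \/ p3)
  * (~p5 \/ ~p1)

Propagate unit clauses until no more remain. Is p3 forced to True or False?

Unit clause (p7) sets p7 = True.
From (~p7 \/ p5) and p7 = True: p5 = True.
From (~p5 \/ ~p1) and p5 = True: p1 = False.
From (~p6 \/ p1) and p1 = False: p6 = False.
From (p3 \/ p6) and p6 = False: p3 = True.

True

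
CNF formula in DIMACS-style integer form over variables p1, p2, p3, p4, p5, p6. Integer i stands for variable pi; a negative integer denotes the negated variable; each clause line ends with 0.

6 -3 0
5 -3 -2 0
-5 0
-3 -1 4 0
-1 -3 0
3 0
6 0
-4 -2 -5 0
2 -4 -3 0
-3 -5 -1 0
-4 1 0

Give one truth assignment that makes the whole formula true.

p1=False, p2=False, p3=True, p4=False, p5=False, p6=True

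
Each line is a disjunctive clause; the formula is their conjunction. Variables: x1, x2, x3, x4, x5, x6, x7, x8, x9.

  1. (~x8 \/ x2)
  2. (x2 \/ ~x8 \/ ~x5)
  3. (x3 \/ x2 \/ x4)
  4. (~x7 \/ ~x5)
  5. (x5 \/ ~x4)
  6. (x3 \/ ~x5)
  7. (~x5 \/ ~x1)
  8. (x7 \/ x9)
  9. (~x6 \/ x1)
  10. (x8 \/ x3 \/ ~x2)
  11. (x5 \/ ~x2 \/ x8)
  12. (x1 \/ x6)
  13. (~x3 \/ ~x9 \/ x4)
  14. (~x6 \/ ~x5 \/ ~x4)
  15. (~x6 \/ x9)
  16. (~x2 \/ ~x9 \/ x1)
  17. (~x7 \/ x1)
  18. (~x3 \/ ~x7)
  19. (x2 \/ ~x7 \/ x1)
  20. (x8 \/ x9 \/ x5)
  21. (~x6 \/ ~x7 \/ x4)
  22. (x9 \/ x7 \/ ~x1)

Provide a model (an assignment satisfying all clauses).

x1=True, x2=True, x3=False, x4=False, x5=False, x6=True, x7=False, x8=True, x9=True

Check each clause:
  1. (x2 \/ ~x8) — x2 is true.
  2. (~x8 \/ x2 \/ ~x5) — x2 is true.
  3. (x3 \/ x4 \/ x2) — x2 is true.
  4. (~x7 \/ ~x5) — ~x7 is true.
  5. (~x4 \/ x5) — ~x4 is true.
  6. (~x5 \/ x3) — ~x5 is true.
  7. (~x5 \/ ~x1) — ~x5 is true.
  8. (x7 \/ x9) — x9 is true.
  9. (~x6 \/ x1) — x1 is true.
  10. (~x2 \/ x8 \/ x3) — x8 is true.
  11. (x8 \/ x5 \/ ~x2) — x8 is true.
  12. (x6 \/ x1) — x1 is true.
  13. (~x3 \/ x4 \/ ~x9) — ~x3 is true.
  14. (~x5 \/ ~x6 \/ ~x4) — ~x5 is true.
  15. (x9 \/ ~x6) — x9 is true.
  16. (x1 \/ ~x2 \/ ~x9) — x1 is true.
  17. (~x7 \/ x1) — x1 is true.
  18. (~x7 \/ ~x3) — ~x7 is true.
  19. (x2 \/ x1 \/ ~x7) — x1 is true.
  20. (x9 \/ x8 \/ x5) — x8 is true.
  21. (~x7 \/ ~x6 \/ x4) — ~x7 is true.
  22. (x7 \/ x9 \/ ~x1) — x9 is true.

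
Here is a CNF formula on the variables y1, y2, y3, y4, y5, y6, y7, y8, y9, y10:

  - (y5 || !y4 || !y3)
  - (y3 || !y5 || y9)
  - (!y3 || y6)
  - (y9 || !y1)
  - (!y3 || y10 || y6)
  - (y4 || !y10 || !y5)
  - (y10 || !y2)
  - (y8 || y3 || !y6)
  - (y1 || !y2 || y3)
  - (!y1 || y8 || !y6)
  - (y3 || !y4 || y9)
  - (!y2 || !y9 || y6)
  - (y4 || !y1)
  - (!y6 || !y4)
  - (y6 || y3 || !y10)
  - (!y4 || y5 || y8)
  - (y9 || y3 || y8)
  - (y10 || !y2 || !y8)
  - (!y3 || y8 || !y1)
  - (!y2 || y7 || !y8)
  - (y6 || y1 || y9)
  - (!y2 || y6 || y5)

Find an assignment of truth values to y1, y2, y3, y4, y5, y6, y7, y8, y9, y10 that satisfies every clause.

y1 = F  y2 = F  y3 = T  y4 = F  y5 = F  y6 = T  y7 = F  y8 = F  y9 = T  y10 = T

Check each clause:
  1. (!y4 || y5 || !y3) — !y4 is true.
  2. (!y5 || y9 || y3) — y9 is true.
  3. (y6 || !y3) — y6 is true.
  4. (y9 || !y1) — y9 is true.
  5. (y10 || !y3 || y6) — y10 is true.
  6. (!y5 || !y10 || y4) — !y5 is true.
  7. (!y2 || y10) — y10 is true.
  8. (!y6 || y8 || y3) — y3 is true.
  9. (!y2 || y1 || y3) — y3 is true.
  10. (y8 || !y1 || !y6) — !y1 is true.
  11. (y3 || y9 || !y4) — y9 is true.
  12. (!y9 || !y2 || y6) — y6 is true.
  13. (y4 || !y1) — !y1 is true.
  14. (!y6 || !y4) — !y4 is true.
  15. (!y10 || y6 || y3) — y3 is true.
  16. (y8 || !y4 || y5) — !y4 is true.
  17. (y8 || y3 || y9) — y9 is true.
  18. (!y8 || y10 || !y2) — !y8 is true.
  19. (!y3 || y8 || !y1) — !y1 is true.
  20. (y7 || !y8 || !y2) — !y8 is true.
  21. (y1 || y6 || y9) — y9 is true.
  22. (y5 || y6 || !y2) — y6 is true.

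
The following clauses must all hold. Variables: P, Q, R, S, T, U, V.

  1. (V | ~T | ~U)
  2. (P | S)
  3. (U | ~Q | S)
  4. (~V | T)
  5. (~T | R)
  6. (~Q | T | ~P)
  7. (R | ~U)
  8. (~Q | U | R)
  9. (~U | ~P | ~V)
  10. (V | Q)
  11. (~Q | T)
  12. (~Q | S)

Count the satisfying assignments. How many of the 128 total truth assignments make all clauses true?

Split on Q, then T.
  Q=T, T=T: 5 of the 32 assignments to (P,R,S,U,V) work.
  Q=T, T=F: a clause becomes empty — 0.
  Q=F, T=T: remaining (P,R,S,U,V) ∈ {(F,T,T,F,T); (F,T,T,T,T); (T,T,F,F,T); (T,T,T,F,T)} — 4.
  Q=F, T=F: a clause becomes empty — 0.
Total: 5 + 0 + 4 + 0 = 9.

9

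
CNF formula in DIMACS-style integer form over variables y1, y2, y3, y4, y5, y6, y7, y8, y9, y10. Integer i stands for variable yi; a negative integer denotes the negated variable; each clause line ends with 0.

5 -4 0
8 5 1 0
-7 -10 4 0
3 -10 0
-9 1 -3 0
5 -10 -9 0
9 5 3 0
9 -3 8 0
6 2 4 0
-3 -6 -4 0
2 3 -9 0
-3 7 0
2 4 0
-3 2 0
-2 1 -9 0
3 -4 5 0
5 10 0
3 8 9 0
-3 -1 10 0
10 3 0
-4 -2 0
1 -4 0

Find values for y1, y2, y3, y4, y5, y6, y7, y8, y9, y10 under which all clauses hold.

y5 occurs only positively in the remaining clauses — set y5 = True.
y8 occurs only positively in the remaining clauses — set y8 = True.
Try y1 = False.
  then y4 is forced to False.
  then y2 is forced to True.
  then y9 is forced to False.
Branch on y3: take y3 = True.
  then y7 is forced to True.
  then y10 is forced to False.
y6 is now unconstrained; take y6 = True.
Check each clause:
  1. (y5 || !y4) — !y4 is true.
  2. (y8 || y5 || y1) — y8 is true.
  3. (!y7 || !y10 || y4) — !y10 is true.
  4. (y3 || !y10) — y3 is true.
  5. (!y3 || !y9 || y1) — !y9 is true.
  6. (y5 || !y10 || !y9) — y5 is true.
  7. (y9 || y3 || y5) — y3 is true.
  8. (y8 || y9 || !y3) — y8 is true.
  9. (y2 || y4 || y6) — y2 is true.
  10. (!y3 || !y4 || !y6) — !y4 is true.
  11. (y3 || y2 || !y9) — y2 is true.
  12. (y7 || !y3) — y7 is true.
  13. (y2 || y4) — y2 is true.
  14. (!y3 || y2) — y2 is true.
  15. (y1 || !y2 || !y9) — !y9 is true.
  16. (y3 || !y4 || y5) — y3 is true.
  17. (y5 || y10) — y5 is true.
  18. (y8 || y3 || y9) — y8 is true.
  19. (!y3 || y10 || !y1) — !y1 is true.
  20. (y3 || y10) — y3 is true.
  21. (!y2 || !y4) — !y4 is true.
  22. (!y4 || y1) — !y4 is true.

y1 = False  y2 = True  y3 = True  y4 = False  y5 = True  y6 = True  y7 = True  y8 = True  y9 = False  y10 = False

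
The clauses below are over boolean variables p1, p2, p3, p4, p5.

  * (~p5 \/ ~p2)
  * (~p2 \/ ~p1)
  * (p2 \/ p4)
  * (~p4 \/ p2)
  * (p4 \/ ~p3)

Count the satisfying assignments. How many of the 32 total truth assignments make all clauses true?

The models are:
  p1=F p2=T p3=F p4=F p5=F
  p1=F p2=T p3=F p4=T p5=F
  p1=F p2=T p3=T p4=T p5=F
Count: 3.

3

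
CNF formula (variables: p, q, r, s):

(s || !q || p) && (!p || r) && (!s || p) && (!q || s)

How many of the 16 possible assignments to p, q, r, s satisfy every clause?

5

Satisfying assignments:
  p=F q=F r=F s=F
  p=F q=F r=T s=F
  p=T q=F r=T s=F
  p=T q=F r=T s=T
  p=T q=T r=T s=T
Count: 5.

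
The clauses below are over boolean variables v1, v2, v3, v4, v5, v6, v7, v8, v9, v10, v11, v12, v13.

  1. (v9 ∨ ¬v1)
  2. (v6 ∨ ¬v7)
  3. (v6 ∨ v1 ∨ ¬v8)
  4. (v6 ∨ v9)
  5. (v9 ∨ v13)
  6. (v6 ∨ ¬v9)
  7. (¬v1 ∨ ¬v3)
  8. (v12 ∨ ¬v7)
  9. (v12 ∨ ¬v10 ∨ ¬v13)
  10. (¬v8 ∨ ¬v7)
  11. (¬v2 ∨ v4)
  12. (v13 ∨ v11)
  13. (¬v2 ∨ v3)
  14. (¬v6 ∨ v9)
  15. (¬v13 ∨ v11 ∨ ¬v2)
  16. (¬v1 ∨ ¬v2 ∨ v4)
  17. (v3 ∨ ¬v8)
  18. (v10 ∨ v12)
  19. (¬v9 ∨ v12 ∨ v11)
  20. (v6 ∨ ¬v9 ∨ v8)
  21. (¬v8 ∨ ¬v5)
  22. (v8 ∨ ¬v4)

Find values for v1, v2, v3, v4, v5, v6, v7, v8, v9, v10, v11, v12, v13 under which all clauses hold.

v1 = 0  v2 = 0  v3 = 1  v4 = 0  v5 = 1  v6 = 1  v7 = 0  v8 = 0  v9 = 1  v10 = 0  v11 = 1  v12 = 1  v13 = 1

v2 occurs only negated in the remaining clauses — set v2 = False.
Pure literal: v7 appears only negated; assign v7 = False.
Set v1 = False and propagate.
Branch on v3: take v3 = True.
The remaining clauses are satisfied by v4 = False, v5 = True, v6 = True, v8 = False, v9 = True, v10 = False, v11 = True, v12 = True, v13 = True.
Every clause has at least one true literal under this assignment.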